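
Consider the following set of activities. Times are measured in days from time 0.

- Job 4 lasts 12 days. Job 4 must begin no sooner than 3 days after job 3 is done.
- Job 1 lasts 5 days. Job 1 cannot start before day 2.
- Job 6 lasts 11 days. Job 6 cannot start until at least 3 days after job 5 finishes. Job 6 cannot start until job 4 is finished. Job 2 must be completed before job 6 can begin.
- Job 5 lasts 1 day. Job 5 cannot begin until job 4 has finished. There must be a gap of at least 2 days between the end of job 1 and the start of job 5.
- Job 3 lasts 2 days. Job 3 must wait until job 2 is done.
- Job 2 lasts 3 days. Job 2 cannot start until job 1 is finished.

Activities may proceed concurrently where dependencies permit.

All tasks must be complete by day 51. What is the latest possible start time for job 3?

19

Nothing follows job 6; the deadline of day 51 is its only limit. It must start by 51 − 11 = day 40.
Since job 6 (must start by day 40, minus 3-day gap → day 37) depends on it, job 5 must finish by day 37. Backing off its 1-day duration gives a latest start of day 36.
Job 4 has several dependents: job 5 (must start by day 36); job 6 (must start by day 40). The earliest of those limits is day 36, so job 4 must start by 36 − 12 = day 24.
Job 3 has to be done before job 4 (must start by day 24, minus 3-day gap → day 21). That means finishing by day 21, i.e. starting by 21 − 2 = day 19.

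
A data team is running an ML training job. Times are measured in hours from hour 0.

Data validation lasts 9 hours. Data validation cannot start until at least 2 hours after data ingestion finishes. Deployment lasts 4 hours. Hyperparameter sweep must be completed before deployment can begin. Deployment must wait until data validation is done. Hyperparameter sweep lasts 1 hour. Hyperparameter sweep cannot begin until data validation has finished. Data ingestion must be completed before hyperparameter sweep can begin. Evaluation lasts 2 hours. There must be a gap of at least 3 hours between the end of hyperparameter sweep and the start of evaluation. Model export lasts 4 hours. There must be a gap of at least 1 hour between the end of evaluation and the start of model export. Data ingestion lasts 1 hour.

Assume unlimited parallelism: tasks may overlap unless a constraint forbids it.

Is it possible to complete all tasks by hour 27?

Yes

Data ingestion can start immediately at hour 0; it finishes at hour 1.
Data validation waits on data ingestion (finishes hour 1, plus 2-hour gap → hour 3), so it starts at hour 3 and finishes at 3 + 9 = hour 12.
For hyperparameter sweep: data validation (finishes hour 12); data ingestion (finishes hour 1). Taking the maximum gives a start of hour 12, and it finishes at 12 + 1 = hour 13.
Deployment needs all of hyperparameter sweep (finishes hour 13); data validation (finishes hour 12). That puts its earliest start at hour 13; it finishes at 13 + 4 = hour 17.
Evaluation waits on hyperparameter sweep (finishes hour 13, plus 3-hour gap → hour 16), so it starts at hour 16 and finishes at 16 + 2 = hour 18.
After evaluation (finishes hour 18, plus 1-hour gap → hour 19), model export can start at hour 19 and finishes at hour 23.
Every task is finished by hour 23, which is no later than the deadline of 27, so the schedule is feasible.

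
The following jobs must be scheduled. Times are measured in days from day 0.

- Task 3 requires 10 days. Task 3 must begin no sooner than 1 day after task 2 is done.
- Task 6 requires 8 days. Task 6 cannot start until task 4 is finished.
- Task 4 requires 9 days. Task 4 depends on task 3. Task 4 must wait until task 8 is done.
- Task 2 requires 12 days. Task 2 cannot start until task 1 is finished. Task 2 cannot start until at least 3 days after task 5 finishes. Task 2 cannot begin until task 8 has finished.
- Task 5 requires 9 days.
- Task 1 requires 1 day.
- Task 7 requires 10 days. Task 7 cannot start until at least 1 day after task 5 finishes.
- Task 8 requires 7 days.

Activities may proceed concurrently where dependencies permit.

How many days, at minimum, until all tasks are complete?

Task 8 can start immediately at day 0; it finishes at day 7.
Task 5 can start immediately at day 0; it finishes at day 9.
Task 7 waits on task 5 (finishes day 9, plus 1-day gap → day 10), so it starts at day 10 and finishes at 10 + 10 = day 20.
Nothing blocks task 1, so it runs from day 0 to day 1.
For task 2: task 1 (finishes day 1); task 5 (finishes day 9, plus 3-day gap → day 12); task 8 (finishes day 7). Taking the maximum gives a start of day 12, and it finishes at 12 + 12 = day 24.
After task 2 (finishes day 24, plus 1-day gap → day 25), task 3 can start at day 25 and finishes at day 35.
Task 4 needs all of task 3 (finishes day 35); task 8 (finishes day 7). That puts its earliest start at day 35; it finishes at 35 + 9 = day 44.
After task 4 (finishes day 44), task 6 can start at day 44 and finishes at day 52.
All tasks are finished once the last one completes. Finish times: Task 1 at 1, Task 2 at 24, Task 3 at 35, Task 4 at 44, Task 5 at 9, Task 6 at 52, Task 7 at 20, Task 8 at 7. The latest is day 52.

52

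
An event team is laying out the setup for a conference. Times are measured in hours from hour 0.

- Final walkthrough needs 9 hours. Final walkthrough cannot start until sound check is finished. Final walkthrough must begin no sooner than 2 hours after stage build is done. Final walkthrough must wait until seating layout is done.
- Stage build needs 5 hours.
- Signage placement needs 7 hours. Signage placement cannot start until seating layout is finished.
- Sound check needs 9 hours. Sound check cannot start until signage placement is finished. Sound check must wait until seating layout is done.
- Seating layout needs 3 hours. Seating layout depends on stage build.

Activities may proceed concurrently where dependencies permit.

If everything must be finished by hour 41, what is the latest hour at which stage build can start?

Final walkthrough has no dependents, so it just needs to finish by hour 41. Starting by 41 − 9 = hour 32 achieves that.
Sound check must finish before final walkthrough (must start by hour 32). With a 9-hour duration, sound check must start by 32 − 9 = hour 23.
Signage placement must finish before sound check (must start by hour 23). With a 7-hour duration, signage placement must start by 23 − 7 = hour 16.
Seating layout has several dependents: signage placement (must start by hour 16); sound check (must start by hour 23); final walkthrough (must start by hour 32). The earliest of those limits is hour 16, so seating layout must start by 16 − 3 = hour 13.
Stage build feeds seating layout (must start by hour 13); final walkthrough (must start by hour 32, minus 2-hour gap → hour 30). Taking the minimum, stage build must finish by hour 13 and start by 13 − 5 = hour 8.

8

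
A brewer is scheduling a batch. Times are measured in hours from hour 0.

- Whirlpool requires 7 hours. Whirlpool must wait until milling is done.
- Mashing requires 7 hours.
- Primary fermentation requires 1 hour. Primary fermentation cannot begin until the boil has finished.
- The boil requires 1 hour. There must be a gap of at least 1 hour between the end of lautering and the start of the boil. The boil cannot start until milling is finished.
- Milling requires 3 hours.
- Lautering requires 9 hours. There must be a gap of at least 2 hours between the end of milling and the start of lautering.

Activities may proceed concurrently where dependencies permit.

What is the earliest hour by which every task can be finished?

Nothing blocks mashing, so it runs from hour 0 to hour 7.
Milling can start immediately at hour 0; it finishes at hour 3.
Whirlpool cannot begin until milling (finishes hour 3). It runs from hour 3 to 3 + 7 = hour 10.
Lautering waits on milling (finishes hour 3, plus 2-hour gap → hour 5), so it starts at hour 5 and finishes at 5 + 9 = hour 14.
The boil cannot start until lautering (finishes hour 14, plus 1-hour gap → hour 15); milling (finishes hour 3). The controlling bound is hour 15, so the boil finishes at 15 + 1 = hour 16.
Primary fermentation waits on the boil (finishes hour 16), so it starts at hour 16 and finishes at 16 + 1 = hour 17.
All tasks are finished once the last one completes. Finish times: Milling at 3, Mashing at 7, Lautering at 14, The boil at 16, Whirlpool at 10, Primary fermentation at 17. The latest is hour 17.

17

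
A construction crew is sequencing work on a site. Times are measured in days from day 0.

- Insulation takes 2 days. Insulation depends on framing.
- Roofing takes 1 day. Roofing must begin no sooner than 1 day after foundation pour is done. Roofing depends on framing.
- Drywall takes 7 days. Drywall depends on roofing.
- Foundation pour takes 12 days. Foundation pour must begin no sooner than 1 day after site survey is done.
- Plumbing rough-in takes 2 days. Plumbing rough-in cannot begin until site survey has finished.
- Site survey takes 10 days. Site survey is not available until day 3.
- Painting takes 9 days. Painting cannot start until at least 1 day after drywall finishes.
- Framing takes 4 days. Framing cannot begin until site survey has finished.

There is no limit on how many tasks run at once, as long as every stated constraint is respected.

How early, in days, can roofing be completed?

28

Site survey cannot begin until its own release at day 3. It runs from day 3 to 3 + 10 = day 13.
Framing cannot begin until site survey (finishes day 13). It runs from day 13 to 13 + 4 = day 17.
Foundation pour cannot begin until site survey (finishes day 13, plus 1-day gap → day 14). It runs from day 14 to 14 + 12 = day 26.
Roofing cannot start until foundation pour (finishes day 26, plus 1-day gap → day 27); framing (finishes day 17). The controlling bound is day 27, so roofing finishes at 27 + 1 = day 28.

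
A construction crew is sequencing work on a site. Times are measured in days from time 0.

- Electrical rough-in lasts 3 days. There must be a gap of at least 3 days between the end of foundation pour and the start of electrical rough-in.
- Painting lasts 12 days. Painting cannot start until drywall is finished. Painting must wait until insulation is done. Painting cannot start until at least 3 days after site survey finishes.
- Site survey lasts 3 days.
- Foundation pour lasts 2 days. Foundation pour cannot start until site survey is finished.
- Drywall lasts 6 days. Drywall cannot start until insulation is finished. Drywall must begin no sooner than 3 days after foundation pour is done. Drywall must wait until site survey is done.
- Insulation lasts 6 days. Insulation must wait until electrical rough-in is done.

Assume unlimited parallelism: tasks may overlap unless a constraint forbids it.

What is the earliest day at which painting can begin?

Site survey has no prerequisites, so it starts at day 0 and finishes at day 3.
After site survey (finishes day 3), foundation pour can start at day 3 and finishes at day 5.
Electrical rough-in waits on foundation pour (finishes day 5, plus 3-day gap → day 8), so it starts at day 8 and finishes at 8 + 3 = day 11.
Insulation waits on electrical rough-in (finishes day 11), so it starts at day 11 and finishes at 11 + 6 = day 17.
Drywall cannot start until insulation (finishes day 17); foundation pour (finishes day 5, plus 3-day gap → day 8); site survey (finishes day 3). The controlling bound is day 17, so drywall finishes at 17 + 6 = day 23.
Painting waits on drywall (finishes day 23); insulation (finishes day 17); site survey (finishes day 3, plus 3-day gap → day 6). The latest of these is day 23, which is the earliest painting can start.

23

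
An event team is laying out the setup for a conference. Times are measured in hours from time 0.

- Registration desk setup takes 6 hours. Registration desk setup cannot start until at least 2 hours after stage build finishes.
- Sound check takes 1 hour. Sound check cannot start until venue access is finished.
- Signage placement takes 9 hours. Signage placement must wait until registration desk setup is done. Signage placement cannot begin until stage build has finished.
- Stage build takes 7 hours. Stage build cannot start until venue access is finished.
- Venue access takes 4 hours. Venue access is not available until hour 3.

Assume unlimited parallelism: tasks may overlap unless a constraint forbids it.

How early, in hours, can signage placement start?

22

After its own release at hour 3, venue access can start at hour 3 and finishes at hour 7.
After venue access (finishes hour 7), stage build can start at hour 7 and finishes at hour 14.
Registration desk setup waits on stage build (finishes hour 14, plus 2-hour gap → hour 16), so it starts at hour 16 and finishes at 16 + 6 = hour 22.
Signage placement waits on registration desk setup (finishes hour 22); stage build (finishes hour 14). The latest of these is hour 22, which is the earliest signage placement can start.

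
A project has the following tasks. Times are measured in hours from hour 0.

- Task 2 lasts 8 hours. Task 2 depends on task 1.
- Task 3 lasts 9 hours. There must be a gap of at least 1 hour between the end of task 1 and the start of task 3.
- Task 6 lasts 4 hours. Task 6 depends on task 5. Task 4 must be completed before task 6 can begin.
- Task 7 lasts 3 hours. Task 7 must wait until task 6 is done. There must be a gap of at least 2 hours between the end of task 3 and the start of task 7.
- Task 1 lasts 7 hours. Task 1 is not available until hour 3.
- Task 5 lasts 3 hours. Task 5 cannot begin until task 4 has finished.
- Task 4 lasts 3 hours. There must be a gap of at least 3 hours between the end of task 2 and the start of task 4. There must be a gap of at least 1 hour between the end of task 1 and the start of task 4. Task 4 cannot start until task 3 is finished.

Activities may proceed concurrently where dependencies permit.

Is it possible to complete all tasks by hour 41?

Task 1 cannot begin until its own release at hour 3. It runs from hour 3 to 3 + 7 = hour 10.
Task 3 waits on task 1 (finishes hour 10, plus 1-hour gap → hour 11), so it starts at hour 11 and finishes at 11 + 9 = hour 20.
Task 2 waits on task 1 (finishes hour 10), so it starts at hour 10 and finishes at 10 + 8 = hour 18.
For task 4: task 2 (finishes hour 18, plus 3-hour gap → hour 21); task 1 (finishes hour 10, plus 1-hour gap → hour 11); task 3 (finishes hour 20). Taking the maximum gives a start of hour 21, and it finishes at 21 + 3 = hour 24.
Task 5 waits on task 4 (finishes hour 24), so it starts at hour 24 and finishes at 24 + 3 = hour 27.
Task 6 cannot start until task 5 (finishes hour 27); task 4 (finishes hour 24). The controlling bound is hour 27, so task 6 finishes at 27 + 4 = hour 31.
Task 7 needs all of task 6 (finishes hour 31); task 3 (finishes hour 20, plus 2-hour gap → hour 22). That puts its earliest start at hour 31; it finishes at 31 + 3 = hour 34.
Every task is finished by hour 34, which is no later than the deadline of 41, so the schedule is feasible.

Yes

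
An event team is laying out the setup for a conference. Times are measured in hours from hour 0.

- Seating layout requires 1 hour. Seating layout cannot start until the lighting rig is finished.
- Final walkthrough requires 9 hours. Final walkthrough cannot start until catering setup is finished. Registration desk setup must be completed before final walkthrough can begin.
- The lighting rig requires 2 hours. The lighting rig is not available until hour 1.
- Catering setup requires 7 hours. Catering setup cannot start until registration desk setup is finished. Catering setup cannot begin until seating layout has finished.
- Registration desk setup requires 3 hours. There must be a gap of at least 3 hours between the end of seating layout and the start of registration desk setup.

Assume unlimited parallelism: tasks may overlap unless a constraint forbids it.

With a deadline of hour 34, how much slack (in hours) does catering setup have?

After its own release at hour 1, the lighting rig can start at hour 1 and finishes at hour 3.
After the lighting rig (finishes hour 3), seating layout can start at hour 3 and finishes at hour 4.
Registration desk setup cannot begin until seating layout (finishes hour 4, plus 3-hour gap → hour 7). It runs from hour 7 to 7 + 3 = hour 10.
Catering setup cannot start until registration desk setup (finishes hour 10); seating layout (finishes hour 4). The controlling bound is hour 10, so catering setup finishes at 10 + 7 = hour 17.

Working backward from the deadline:
Nothing follows final walkthrough; the deadline of hour 34 is its only limit. It must start by 34 − 9 = hour 25.
Since final walkthrough (must start by hour 25) depends on it, catering setup must finish by hour 25. Backing off its 7-hour duration gives a latest start of hour 18.
So catering setup can start as early as hour 10 and as late as hour 18, giving 18 − 10 = 8 hours of slack.

8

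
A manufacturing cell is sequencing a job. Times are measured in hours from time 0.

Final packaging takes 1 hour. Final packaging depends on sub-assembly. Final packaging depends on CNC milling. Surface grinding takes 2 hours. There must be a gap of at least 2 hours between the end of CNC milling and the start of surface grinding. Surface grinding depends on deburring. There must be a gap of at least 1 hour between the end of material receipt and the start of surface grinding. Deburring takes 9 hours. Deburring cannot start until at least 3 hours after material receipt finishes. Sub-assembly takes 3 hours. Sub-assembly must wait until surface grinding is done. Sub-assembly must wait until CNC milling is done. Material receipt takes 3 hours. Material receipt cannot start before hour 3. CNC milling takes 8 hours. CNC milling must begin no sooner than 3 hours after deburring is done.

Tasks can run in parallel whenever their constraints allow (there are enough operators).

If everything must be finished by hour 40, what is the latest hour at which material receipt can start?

6

Final packaging has no dependents, so it just needs to finish by hour 40. Starting by 40 − 1 = hour 39 achieves that.
Since final packaging (must start by hour 39) depends on it, sub-assembly must finish by hour 39. Backing off its 3-hour duration gives a latest start of hour 36.
Surface grinding must finish before sub-assembly (must start by hour 36). With a 2-hour duration, surface grinding must start by 36 − 2 = hour 34.
CNC milling has several dependents: surface grinding (must start by hour 34, minus 2-hour gap → hour 32); sub-assembly (must start by hour 36); final packaging (must start by hour 39). The earliest of those limits is hour 32, so CNC milling must start by 32 − 8 = hour 24.
For deburring: CNC milling (must start by hour 24, minus 3-hour gap → hour 21); surface grinding (must start by hour 34). The most restrictive is hour 21; with a 9-hour duration, deburring must start by hour 12.
For material receipt: deburring (must start by hour 12, minus 3-hour gap → hour 9); surface grinding (must start by hour 34, minus 1-hour gap → hour 33). The most restrictive is hour 9; with a 3-hour duration, material receipt must start by hour 6.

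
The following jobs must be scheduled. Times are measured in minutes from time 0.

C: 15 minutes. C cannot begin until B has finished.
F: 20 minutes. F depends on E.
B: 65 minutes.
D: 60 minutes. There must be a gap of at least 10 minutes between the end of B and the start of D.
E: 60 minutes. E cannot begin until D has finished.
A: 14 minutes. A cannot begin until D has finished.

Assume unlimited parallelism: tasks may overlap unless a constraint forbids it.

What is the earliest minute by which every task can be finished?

Nothing blocks B, so it runs from minute 0 to minute 65.
After B (finishes minute 65, plus 10-minute gap → minute 75), D can start at minute 75 and finishes at minute 135.
E cannot begin until D (finishes minute 135). It runs from minute 135 to 135 + 60 = minute 195.
F cannot begin until E (finishes minute 195). It runs from minute 195 to 195 + 20 = minute 215.
A cannot begin until D (finishes minute 135). It runs from minute 135 to 135 + 14 = minute 149.
C cannot begin until B (finishes minute 65). It runs from minute 65 to 65 + 15 = minute 80.
All tasks are finished once the last one completes. Finish times: A at 149, B at 65, C at 80, D at 135, E at 195, F at 215. The latest is minute 215.

215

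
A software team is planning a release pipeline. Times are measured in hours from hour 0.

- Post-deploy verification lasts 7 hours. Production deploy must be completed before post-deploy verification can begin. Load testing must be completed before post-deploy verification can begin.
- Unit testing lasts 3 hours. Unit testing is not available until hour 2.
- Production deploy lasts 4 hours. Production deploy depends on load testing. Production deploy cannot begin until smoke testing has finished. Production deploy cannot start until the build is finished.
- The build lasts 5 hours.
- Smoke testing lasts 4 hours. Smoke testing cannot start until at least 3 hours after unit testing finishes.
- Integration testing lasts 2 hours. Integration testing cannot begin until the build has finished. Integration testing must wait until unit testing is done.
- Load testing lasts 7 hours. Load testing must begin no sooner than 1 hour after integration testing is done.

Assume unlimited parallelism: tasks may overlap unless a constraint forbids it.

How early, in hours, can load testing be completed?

After its own release at hour 2, unit testing can start at hour 2 and finishes at hour 5.
The build has no prerequisites, so it starts at hour 0 and finishes at hour 5.
For integration testing: the build (finishes hour 5); unit testing (finishes hour 5). Taking the maximum gives a start of hour 5, and it finishes at 5 + 2 = hour 7.
Load testing waits on integration testing (finishes hour 7, plus 1-hour gap → hour 8), so it starts at hour 8 and finishes at 8 + 7 = hour 15.

15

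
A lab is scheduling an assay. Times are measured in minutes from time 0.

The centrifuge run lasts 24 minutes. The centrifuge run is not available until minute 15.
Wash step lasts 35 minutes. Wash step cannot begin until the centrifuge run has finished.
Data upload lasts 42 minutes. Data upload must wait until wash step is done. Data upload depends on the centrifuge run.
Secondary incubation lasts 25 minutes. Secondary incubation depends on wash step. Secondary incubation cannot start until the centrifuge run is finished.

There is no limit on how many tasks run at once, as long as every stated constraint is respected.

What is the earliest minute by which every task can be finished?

116

The centrifuge run cannot begin until its own release at minute 15. It runs from minute 15 to 15 + 24 = minute 39.
Wash step cannot begin until the centrifuge run (finishes minute 39). It runs from minute 39 to 39 + 35 = minute 74.
Data upload cannot start until wash step (finishes minute 74); the centrifuge run (finishes minute 39). The controlling bound is minute 74, so data upload finishes at 74 + 42 = minute 116.
Secondary incubation needs all of wash step (finishes minute 74); the centrifuge run (finishes minute 39). That puts its earliest start at minute 74; it finishes at 74 + 25 = minute 99.
All tasks are finished once the last one completes. Finish times: The centrifuge run at 39, Wash step at 74, Secondary incubation at 99, Data upload at 116. The latest is minute 116.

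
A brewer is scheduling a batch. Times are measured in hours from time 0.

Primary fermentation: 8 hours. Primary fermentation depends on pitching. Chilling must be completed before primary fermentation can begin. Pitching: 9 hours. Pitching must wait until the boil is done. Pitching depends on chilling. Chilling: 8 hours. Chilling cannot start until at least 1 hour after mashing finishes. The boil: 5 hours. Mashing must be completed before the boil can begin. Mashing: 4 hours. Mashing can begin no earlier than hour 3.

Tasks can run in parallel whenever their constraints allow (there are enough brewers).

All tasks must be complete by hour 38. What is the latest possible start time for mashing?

8

Nothing follows primary fermentation; the deadline of hour 38 is its only limit. It must start by 38 − 8 = hour 30.
Pitching feeds into primary fermentation (must start by hour 30); so pitching must finish by hour 30 and therefore start by hour 21.
The boil must finish before pitching (must start by hour 21). With a 5-hour duration, the boil must start by 21 − 5 = hour 16.
For chilling: pitching (must start by hour 21); primary fermentation (must start by hour 30). The most restrictive is hour 21; with an 8-hour duration, chilling must start by hour 13.
Mashing has several dependents: the boil (must start by hour 16); chilling (must start by hour 13, minus 1-hour gap → hour 12). The earliest of those limits is hour 12, so mashing must start by 12 − 4 = hour 8.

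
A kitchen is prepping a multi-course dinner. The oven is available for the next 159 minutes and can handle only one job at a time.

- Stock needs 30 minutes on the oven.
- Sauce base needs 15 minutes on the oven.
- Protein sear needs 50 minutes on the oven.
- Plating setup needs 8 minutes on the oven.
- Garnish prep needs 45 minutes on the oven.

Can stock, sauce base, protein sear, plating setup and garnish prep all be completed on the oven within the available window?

Yes

Running back to back, the jobs need 30 + 15 + 50 + 8 + 45 = 148 minutes on the oven.
Since 148 ≤ 159, they fit within the window.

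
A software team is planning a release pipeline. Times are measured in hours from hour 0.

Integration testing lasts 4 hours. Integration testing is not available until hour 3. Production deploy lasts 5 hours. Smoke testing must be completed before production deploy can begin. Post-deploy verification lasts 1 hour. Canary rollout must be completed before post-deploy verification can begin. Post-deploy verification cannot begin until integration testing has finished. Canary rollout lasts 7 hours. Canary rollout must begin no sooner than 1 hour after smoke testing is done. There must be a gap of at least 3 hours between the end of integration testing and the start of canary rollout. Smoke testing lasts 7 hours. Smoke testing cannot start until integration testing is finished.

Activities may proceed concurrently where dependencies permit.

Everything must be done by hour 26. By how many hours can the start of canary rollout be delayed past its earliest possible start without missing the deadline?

Integration testing cannot begin until its own release at hour 3. It runs from hour 3 to 3 + 4 = hour 7.
After integration testing (finishes hour 7), smoke testing can start at hour 7 and finishes at hour 14.
Canary rollout has to wait for smoke testing (finishes hour 14, plus 1-hour gap → hour 15); integration testing (finishes hour 7, plus 3-hour gap → hour 10). The latest of these is hour 15, so canary rollout runs hour 15 to 15 + 7 = hour 22.

Working backward from the deadline:
Post-deploy verification has no dependents, so it just needs to finish by hour 26. Starting by 26 − 1 = hour 25 achieves that.
Canary rollout must finish before post-deploy verification (must start by hour 25). With a 7-hour duration, canary rollout must start by 25 − 7 = hour 18.
So canary rollout can start as early as hour 15 and as late as hour 18, giving 18 − 15 = 3 hours of slack.

3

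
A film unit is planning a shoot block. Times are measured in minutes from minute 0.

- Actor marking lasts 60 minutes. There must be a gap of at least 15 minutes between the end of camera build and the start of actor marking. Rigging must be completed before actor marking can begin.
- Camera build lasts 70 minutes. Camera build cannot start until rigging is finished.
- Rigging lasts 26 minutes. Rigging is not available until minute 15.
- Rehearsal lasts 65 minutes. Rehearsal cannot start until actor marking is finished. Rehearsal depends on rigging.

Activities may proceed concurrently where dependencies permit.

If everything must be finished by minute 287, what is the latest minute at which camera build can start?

77

Rehearsal has no dependents, so it just needs to finish by minute 287. Starting by 287 − 65 = minute 222 achieves that.
Actor marking has to be done before rehearsal (must start by minute 222). That means finishing by minute 222, i.e. starting by 222 − 60 = minute 162.
Since actor marking (must start by minute 162, minus 15-minute gap → minute 147) depends on it, camera build must finish by minute 147. Backing off its 70-minute duration gives a latest start of minute 77.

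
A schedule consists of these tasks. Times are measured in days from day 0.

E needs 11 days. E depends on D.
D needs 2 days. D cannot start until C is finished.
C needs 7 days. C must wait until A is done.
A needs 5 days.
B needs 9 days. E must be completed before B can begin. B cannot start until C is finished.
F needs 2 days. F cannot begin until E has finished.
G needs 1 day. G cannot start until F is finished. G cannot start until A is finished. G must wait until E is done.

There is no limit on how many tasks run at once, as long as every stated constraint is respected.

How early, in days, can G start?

27

A can start immediately at day 0; it finishes at day 5.
After A (finishes day 5), C can start at day 5 and finishes at day 12.
After C (finishes day 12), D can start at day 12 and finishes at day 14.
E waits on D (finishes day 14), so it starts at day 14 and finishes at 14 + 11 = day 25.
After E (finishes day 25), F can start at day 25 and finishes at day 27.
G waits on F (finishes day 27); A (finishes day 5); E (finishes day 25). The latest of these is day 27, which is the earliest G can start.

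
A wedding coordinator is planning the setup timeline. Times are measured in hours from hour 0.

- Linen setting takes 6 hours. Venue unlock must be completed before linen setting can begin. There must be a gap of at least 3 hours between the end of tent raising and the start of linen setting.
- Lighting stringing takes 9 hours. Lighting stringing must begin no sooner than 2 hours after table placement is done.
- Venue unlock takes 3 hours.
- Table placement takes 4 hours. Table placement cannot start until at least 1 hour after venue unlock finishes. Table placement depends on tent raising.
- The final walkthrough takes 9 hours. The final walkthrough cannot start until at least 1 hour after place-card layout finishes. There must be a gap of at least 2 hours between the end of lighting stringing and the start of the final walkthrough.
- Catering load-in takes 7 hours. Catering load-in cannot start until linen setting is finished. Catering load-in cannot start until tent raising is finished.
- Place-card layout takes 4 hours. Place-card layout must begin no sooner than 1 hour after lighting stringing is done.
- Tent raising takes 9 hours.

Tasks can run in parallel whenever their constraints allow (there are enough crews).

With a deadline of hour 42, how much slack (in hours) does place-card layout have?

3

Tent raising can start immediately at hour 0; it finishes at hour 9.
Venue unlock can start immediately at hour 0; it finishes at hour 3.
Table placement cannot start until venue unlock (finishes hour 3, plus 1-hour gap → hour 4); tent raising (finishes hour 9). The controlling bound is hour 9, so table placement finishes at 9 + 4 = hour 13.
Lighting stringing cannot begin until table placement (finishes hour 13, plus 2-hour gap → hour 15). It runs from hour 15 to 15 + 9 = hour 24.
Place-card layout waits on lighting stringing (finishes hour 24, plus 1-hour gap → hour 25), so it starts at hour 25 and finishes at 25 + 4 = hour 29.

Working backward from the deadline:
The final walkthrough must finish by hour 42; it takes 9 hours, so it must start by 42 − 9 = hour 33.
Since the final walkthrough (must start by hour 33, minus 1-hour gap → hour 32) depends on it, place-card layout must finish by hour 32. Backing off its 4-hour duration gives a latest start of hour 28.
So place-card layout can start as early as hour 25 and as late as hour 28, giving 28 − 25 = 3 hours of slack.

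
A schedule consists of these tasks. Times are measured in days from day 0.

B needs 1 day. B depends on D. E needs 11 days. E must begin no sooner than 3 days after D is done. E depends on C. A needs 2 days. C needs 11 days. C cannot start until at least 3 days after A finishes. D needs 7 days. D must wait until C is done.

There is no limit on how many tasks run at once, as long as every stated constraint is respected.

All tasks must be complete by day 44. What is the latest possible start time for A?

7

To finish by day 44, B (duration 1) must start no later than day 43.
E must finish by day 44; it takes 11 days, so it must start by 44 − 11 = day 33.
D has several dependents: B (must start by day 43); E (must start by day 33, minus 3-day gap → day 30). The earliest of those limits is day 30, so D must start by 30 − 7 = day 23.
C has several dependents: D (must start by day 23); E (must start by day 33). The earliest of those limits is day 23, so C must start by 23 − 11 = day 12.
Since C (must start by day 12, minus 3-day gap → day 9) depends on it, A must finish by day 9. Backing off its 2-day duration gives a latest start of day 7.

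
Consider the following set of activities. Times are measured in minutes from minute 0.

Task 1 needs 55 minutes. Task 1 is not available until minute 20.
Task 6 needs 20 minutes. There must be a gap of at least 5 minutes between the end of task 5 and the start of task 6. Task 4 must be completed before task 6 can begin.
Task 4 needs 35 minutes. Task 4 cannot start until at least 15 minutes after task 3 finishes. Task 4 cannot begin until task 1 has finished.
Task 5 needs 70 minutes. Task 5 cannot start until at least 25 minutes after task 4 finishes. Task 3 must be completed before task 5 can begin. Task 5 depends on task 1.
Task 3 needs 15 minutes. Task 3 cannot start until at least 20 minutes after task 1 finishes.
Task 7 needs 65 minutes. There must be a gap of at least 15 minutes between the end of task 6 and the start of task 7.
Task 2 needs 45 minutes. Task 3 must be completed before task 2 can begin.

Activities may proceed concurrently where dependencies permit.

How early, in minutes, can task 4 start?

After its own release at minute 20, task 1 can start at minute 20 and finishes at minute 75.
After task 1 (finishes minute 75, plus 20-minute gap → minute 95), task 3 can start at minute 95 and finishes at minute 110.
Task 4 waits on task 3 (finishes minute 110, plus 15-minute gap → minute 125); task 1 (finishes minute 75). The latest of these is minute 125, which is the earliest task 4 can start.

125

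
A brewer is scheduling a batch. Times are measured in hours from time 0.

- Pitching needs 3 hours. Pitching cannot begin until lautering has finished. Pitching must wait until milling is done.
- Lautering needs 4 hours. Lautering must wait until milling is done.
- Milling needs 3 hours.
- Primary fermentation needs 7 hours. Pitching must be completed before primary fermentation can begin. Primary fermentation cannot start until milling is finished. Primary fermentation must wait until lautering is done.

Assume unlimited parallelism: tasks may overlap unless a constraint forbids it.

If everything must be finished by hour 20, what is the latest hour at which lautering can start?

6

To finish by hour 20, primary fermentation (duration 7) must start no later than hour 13.
Pitching feeds into primary fermentation (must start by hour 13); so pitching must finish by hour 13 and therefore start by hour 10.
For lautering: pitching (must start by hour 10); primary fermentation (must start by hour 13). The most restrictive is hour 10; with a 4-hour duration, lautering must start by hour 6.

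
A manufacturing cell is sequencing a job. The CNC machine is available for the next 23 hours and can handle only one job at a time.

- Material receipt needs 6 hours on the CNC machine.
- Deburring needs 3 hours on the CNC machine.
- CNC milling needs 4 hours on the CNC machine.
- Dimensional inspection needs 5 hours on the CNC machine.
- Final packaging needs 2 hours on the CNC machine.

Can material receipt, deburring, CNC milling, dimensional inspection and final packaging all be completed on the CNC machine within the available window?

Yes

Running back to back, the jobs need 6 + 3 + 4 + 5 + 2 = 20 hours on the CNC machine.
Since 20 ≤ 23, they fit within the window.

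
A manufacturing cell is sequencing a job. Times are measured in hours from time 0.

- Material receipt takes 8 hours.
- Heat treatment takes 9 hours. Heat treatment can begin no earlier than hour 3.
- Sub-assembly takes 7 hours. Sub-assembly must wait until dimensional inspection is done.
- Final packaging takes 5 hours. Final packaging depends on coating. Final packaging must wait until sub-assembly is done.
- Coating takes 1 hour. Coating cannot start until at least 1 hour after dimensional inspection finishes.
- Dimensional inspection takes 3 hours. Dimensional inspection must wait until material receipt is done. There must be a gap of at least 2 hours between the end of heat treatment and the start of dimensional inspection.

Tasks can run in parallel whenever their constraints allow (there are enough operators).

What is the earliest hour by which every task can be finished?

29

Heat treatment cannot begin until its own release at hour 3. It runs from hour 3 to 3 + 9 = hour 12.
Nothing blocks material receipt, so it runs from hour 0 to hour 8.
Dimensional inspection cannot start until material receipt (finishes hour 8); heat treatment (finishes hour 12, plus 2-hour gap → hour 14). The controlling bound is hour 14, so dimensional inspection finishes at 14 + 3 = hour 17.
After dimensional inspection (finishes hour 17), sub-assembly can start at hour 17 and finishes at hour 24.
Coating cannot begin until dimensional inspection (finishes hour 17, plus 1-hour gap → hour 18). It runs from hour 18 to 18 + 1 = hour 19.
Final packaging has to wait for coating (finishes hour 19); sub-assembly (finishes hour 24). The latest of these is hour 24, so final packaging runs hour 24 to 24 + 5 = hour 29.
All tasks are finished once the last one completes. Finish times: Material receipt at 8, Heat treatment at 12, Dimensional inspection at 17, Coating at 19, Sub-assembly at 24, Final packaging at 29. The latest is hour 29.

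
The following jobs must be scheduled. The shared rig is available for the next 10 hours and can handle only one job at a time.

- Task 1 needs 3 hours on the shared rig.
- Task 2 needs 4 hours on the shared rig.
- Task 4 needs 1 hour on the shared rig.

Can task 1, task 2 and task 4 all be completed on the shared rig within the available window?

Yes

Running back to back, the jobs need 3 + 4 + 1 = 8 hours on the shared rig.
Since 8 ≤ 10, they fit within the window.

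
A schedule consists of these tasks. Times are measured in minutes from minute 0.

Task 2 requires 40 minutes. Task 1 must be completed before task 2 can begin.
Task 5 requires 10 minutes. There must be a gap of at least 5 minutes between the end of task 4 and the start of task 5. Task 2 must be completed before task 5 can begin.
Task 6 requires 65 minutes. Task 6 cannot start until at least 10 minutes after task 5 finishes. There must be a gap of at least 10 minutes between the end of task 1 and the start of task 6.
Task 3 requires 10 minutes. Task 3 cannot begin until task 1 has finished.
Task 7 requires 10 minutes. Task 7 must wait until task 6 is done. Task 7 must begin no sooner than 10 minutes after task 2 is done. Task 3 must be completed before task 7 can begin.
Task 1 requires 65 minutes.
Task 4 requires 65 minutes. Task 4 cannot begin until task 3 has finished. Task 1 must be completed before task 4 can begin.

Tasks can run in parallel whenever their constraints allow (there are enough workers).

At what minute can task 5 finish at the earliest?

Task 1 has no prerequisites, so it starts at minute 0 and finishes at minute 65.
Task 3 cannot begin until task 1 (finishes minute 65). It runs from minute 65 to 65 + 10 = minute 75.
Task 4 cannot start until task 3 (finishes minute 75); task 1 (finishes minute 65). The controlling bound is minute 75, so task 4 finishes at 75 + 65 = minute 140.
Task 2 waits on task 1 (finishes minute 65), so it starts at minute 65 and finishes at 65 + 40 = minute 105.
Task 5 needs all of task 4 (finishes minute 140, plus 5-minute gap → minute 145); task 2 (finishes minute 105). That puts its earliest start at minute 145; it finishes at 145 + 10 = minute 155.

155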